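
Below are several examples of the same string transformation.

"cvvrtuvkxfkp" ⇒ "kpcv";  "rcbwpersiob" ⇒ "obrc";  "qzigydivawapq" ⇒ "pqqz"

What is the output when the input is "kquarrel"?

What's happening: move the last 2 characters to the front (rotate right by 2), then keep only the first 4 characters.
On "kquarrel" that produces "elkq".

elkq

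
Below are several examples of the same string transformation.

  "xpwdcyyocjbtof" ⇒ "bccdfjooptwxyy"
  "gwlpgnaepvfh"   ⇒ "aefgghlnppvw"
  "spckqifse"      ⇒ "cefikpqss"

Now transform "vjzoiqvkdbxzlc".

bcdijkloqvvxzz

The rule is to sort the characters into alphabetical order.
"vjzoiqvkdbxzlc" → "bcdijkloqvvxzz".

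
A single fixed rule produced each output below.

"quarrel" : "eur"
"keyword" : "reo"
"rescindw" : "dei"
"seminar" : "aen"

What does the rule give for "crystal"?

What's happening: move the last 2 characters to the front (rotate right by 2), then keep one character in every 3, starting at position 1 (positions 1st, 4th, 7th, ...).
On "crystal": the first step gives "alcryst", and the second then gives "art".
(Check on "quarrel": → "elquarr" → "eur" ✓)

art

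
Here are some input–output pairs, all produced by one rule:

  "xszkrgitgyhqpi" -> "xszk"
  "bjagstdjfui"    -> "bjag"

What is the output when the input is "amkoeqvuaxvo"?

amko

The pattern: keep only the first 4 characters.
Applying that to "amkoeqvuaxvo" gives "amko".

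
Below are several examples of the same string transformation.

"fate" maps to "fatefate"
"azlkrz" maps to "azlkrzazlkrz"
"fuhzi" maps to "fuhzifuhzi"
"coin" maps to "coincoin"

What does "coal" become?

The rule is to write the whole string twice.
Doing the same to "coal": "coalcoal".

coalcoal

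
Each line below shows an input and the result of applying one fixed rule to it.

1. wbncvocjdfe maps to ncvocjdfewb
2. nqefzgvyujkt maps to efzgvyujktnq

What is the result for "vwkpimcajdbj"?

Each output is the input with this applied: move the first 2 characters to the end (rotate left by 2).
"vwkpimcajdbj" → "kpimcajdbjvw".

kpimcajdbjvw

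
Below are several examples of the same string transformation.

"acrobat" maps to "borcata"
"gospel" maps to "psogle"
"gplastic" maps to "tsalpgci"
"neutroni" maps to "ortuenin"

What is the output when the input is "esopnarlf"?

Each output is the input with this applied: move the last 2 characters to the front (rotate right by 2), then reverse the string.
Applying both steps to "esopnarlf": "lfesopnar", then "ranposefl".

ranposefl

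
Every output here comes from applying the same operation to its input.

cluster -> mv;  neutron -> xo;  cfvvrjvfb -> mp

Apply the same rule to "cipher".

The rule is to shift every letter 10 places forward in the alphabet (wrapping around), then keep only the first 2 characters.
Doing the same to "cipher": "ms".
(Check on "neutron": → "xoedbyx" → "xo" ✓)

ms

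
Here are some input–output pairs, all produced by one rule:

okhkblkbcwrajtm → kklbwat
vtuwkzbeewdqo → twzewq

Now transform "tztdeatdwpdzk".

zdadpz

Each output is the input with this applied: keep every other character starting from the second (positions 2nd, 4th, 6th, ...).
Applying that to "tztdeatdwpdzk" gives "zdadpz".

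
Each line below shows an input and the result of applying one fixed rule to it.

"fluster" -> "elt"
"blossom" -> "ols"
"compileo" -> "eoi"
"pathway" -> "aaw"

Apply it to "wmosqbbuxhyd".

Looking at the pairs, the operation is to move the last 2 characters to the front (rotate right by 2), then keep one character in every 3, starting at position 1 (positions 1st, 4th, 7th, ...).
Applying both steps to "wmosqbbuxhyd": "ydwmosqbbuxh", then "ymqu".

ymqu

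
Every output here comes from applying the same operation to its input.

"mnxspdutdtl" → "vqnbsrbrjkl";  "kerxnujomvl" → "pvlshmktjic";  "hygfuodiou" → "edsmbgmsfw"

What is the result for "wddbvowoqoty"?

Each output is the input with this applied: move the first 2 characters to the end (rotate left by 2), then shift every letter 2 places backward in the alphabet (wrapping around).
On "wddbvowoqoty": the first step gives "dbvowoqotywd", and the second then gives "bztmumomrwub".

bztmumomrwub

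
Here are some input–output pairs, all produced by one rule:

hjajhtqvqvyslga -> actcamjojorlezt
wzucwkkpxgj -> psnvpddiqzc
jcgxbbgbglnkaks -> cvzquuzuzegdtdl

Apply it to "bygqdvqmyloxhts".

urzjwojfrehqaml

Rule — shift every letter 7 places backward in the alphabet (wrapping around).
"bygqdvqmyloxhts" → "urzjwojfrehqaml".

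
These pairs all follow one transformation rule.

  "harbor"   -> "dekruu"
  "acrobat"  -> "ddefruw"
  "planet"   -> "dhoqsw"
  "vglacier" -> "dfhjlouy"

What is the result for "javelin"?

Rule — shift every letter 3 places forward in the alphabet (wrapping around), then sort the characters into alphabetical order.
"javelin" → "dhlmoqy".

dhlmoqy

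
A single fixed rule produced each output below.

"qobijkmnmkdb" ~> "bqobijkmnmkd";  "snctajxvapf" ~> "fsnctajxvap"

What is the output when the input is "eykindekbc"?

ceykindekb

The pattern: move the last character to the front.
For "eykindekbc" the result is "ceykindekb".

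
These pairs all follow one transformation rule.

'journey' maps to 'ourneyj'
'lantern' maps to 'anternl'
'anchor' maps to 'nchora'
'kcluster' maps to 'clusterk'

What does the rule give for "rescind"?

escindr

The rule is to move the first character to the end.
So "rescind" becomes "escindr".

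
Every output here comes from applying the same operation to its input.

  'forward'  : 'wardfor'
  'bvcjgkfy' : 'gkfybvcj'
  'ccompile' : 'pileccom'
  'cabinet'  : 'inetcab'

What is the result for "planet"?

anetpl

The pattern: move the last character to the front, then move the last 3 characters to the front (rotate right by 3).
On "planet": the first step gives "tplane", and the second then gives "anetpl".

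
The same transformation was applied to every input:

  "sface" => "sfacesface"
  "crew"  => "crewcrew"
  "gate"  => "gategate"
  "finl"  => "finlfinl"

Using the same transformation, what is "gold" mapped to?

In each case the input is transformed by: write the whole string twice.
Applying that to "gold" gives "goldgold".

goldgold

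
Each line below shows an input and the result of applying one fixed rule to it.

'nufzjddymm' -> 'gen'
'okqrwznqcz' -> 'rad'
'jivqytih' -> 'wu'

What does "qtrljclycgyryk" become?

sdds

What's happening: keep one character in every 3, starting at position 3 (positions 3rd, 6th, 9th, ...), then shift every letter 1 place forward in the alphabet (wrapping around).
"qtrljclycgyryk" → "rccr" → "sdds".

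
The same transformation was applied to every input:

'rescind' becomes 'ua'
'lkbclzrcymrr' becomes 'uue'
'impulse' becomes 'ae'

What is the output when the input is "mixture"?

Rule — shift every letter 8 places backward in the alphabet (wrapping around), then keep only the vowels.
Starting from "mixture": after the first operation, "eaplmjw"; after the second, "ea".
(Check on "impulse": → "aehmdkw" → "ae" ✓)

ea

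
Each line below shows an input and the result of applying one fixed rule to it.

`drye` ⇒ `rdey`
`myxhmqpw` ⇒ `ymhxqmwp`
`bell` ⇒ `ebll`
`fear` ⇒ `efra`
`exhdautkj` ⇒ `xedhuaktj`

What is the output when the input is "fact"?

What's happening: swap each adjacent pair of characters (1↔2, 3↔4, ...).
Doing the same to "fact": "aftc".

aftc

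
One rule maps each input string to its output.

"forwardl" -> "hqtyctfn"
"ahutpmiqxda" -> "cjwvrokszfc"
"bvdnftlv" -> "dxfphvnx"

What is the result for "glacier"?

incekgt

The transformation: shift every letter 2 places forward in the alphabet (wrapping around).
On "glacier" that produces "incekgt".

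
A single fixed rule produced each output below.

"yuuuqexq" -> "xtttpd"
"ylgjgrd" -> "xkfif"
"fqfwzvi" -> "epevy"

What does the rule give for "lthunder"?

ksgtmc

The rule is to delete the last 2 characters, then shift every letter 1 place backward in the alphabet (wrapping around).
Starting from "lthunder": after the first operation, "lthund"; after the second, "ksgtmc".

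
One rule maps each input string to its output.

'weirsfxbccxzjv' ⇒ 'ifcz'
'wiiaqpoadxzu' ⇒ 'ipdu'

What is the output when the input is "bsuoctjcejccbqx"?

In each case the input is transformed by: keep one character in every 3, starting at position 3 (positions 3rd, 6th, 9th, ...).
For "bsuoctjcejccbqx" the result is "utecx".

utecx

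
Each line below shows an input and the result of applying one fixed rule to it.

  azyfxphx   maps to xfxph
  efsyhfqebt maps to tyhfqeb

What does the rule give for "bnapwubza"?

What's happening: delete the first 3 characters, then move the last character to the front.
For "bnapwubza", step one produces "pwubza"; step two turns that into "apwubz".

apwubz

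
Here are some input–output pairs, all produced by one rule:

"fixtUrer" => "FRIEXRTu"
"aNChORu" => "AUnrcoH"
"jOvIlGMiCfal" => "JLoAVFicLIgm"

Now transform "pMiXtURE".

PemrIuxT

The rule is to flip the case of every letter, then take characters alternately from the front and the back (1st, last, 2nd, 2nd-last, ...).
Applying that to "pMiXtURE" gives "PemrIuxT".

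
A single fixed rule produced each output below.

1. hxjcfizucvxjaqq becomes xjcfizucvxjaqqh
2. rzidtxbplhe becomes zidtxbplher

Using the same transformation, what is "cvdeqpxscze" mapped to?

vdeqpxsczec

Looking at the pairs, the operation is to move the first character to the end.
For "cvdeqpxscze" the result is "vdeqpxsczec".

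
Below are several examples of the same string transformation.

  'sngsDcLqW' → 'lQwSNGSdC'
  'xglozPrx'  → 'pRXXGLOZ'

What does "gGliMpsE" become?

What's happening: flip the case of every letter, then move the last 3 characters to the front (rotate right by 3).
Applying both steps to "gGliMpsE": "GgLImPSe", then "PSeGgLIm".

PSeGgLIm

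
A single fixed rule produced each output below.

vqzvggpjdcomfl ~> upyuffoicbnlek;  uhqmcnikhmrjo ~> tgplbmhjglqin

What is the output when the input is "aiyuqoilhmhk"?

zhxtpnhkglgj

Looking at the pairs, the operation is to shift every letter 1 place backward in the alphabet (wrapping around).
Doing the same to "aiyuqoilhmhk": "zhxtpnhkglgj".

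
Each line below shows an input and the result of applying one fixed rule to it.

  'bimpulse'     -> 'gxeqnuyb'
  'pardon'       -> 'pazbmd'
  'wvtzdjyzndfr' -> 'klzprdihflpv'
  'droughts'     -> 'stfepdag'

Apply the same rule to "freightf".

The rule is to shift every letter 12 places forward in the alphabet (wrapping around), then swap the front and back halves of the string.
Applying both steps to "freightf": "rdqustfr", then "stfrrdqu".
(Check on "bimpulse": → "nuybgxeq" → "gxeqnuyb" ✓)

stfrrdqu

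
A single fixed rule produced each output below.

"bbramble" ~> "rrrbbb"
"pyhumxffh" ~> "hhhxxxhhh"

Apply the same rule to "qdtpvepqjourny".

The rule is to keep one character in every 3, starting at position 3 (positions 3rd, 6th, 9th, ...), then repeat every character 3 times.
Starting from "qdtpvepqjourny": after the first operation, "tejr"; after the second, "ttteeejjjrrr".

ttteeejjjrrr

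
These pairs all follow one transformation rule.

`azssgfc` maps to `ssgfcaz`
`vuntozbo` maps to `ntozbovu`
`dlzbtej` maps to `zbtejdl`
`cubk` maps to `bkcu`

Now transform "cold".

Each output is the input with this applied: move the first 2 characters to the end (rotate left by 2).
Doing the same to "cold": "ldco".

ldco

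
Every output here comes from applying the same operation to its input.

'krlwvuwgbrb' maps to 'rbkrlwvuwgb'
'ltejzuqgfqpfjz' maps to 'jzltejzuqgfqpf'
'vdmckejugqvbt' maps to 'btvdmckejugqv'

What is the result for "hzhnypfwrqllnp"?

Each output is the input with this applied: move the last 2 characters to the front (rotate right by 2).
Applying that to "hzhnypfwrqllnp" gives "nphzhnypfwrqll".

nphzhnypfwrqll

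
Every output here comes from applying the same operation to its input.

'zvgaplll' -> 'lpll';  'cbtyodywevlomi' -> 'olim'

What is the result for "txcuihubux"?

buxu

Rule — swap each adjacent pair of characters (1↔2, 3↔4, ...), then keep only the last 4 characters.
"txcuihubux" → "buxu".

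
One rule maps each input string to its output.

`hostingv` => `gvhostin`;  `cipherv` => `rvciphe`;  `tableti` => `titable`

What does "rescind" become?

Looking at the pairs, the operation is to move the last 2 characters to the front (rotate right by 2).
Doing the same to "rescind": "ndresci".

ndresci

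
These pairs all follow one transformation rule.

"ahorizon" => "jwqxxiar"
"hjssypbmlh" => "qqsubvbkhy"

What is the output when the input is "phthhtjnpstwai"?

yrqjcfqcqbcysw

Rule — take characters alternately from the front and the back (1st, last, 2nd, 2nd-last, ...), then shift every letter 9 places forward in the alphabet (wrapping around).
Working it through for "phthhtjnpstwai": intermediate "pihatwhthstpjn", final "yrqjcfqcqbcysw".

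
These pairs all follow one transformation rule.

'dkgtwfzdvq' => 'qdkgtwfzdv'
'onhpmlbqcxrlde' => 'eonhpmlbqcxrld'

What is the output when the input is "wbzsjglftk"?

What's happening: move the last character to the front.
Doing the same to "wbzsjglftk": "kwbzsjglft".

kwbzsjglft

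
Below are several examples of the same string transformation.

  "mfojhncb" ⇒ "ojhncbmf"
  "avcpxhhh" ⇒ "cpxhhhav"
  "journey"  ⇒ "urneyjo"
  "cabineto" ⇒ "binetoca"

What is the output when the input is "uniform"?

iformun

Rule — move the first 2 characters to the end (rotate left by 2).
Applying that to "uniform" gives "iformun".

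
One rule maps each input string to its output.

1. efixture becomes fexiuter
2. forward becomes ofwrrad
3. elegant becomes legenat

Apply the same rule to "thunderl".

The rule is to swap each adjacent pair of characters (1↔2, 3↔4, ...).
On "thunderl" that produces "htnuedlr".

htnuedlr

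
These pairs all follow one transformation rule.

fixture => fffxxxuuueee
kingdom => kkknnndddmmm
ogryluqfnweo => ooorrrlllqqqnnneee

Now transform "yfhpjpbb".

yyyhhhjjjbbb

The rule is to keep every other character starting from the first (positions 1st, 3rd, 5th, ...), then repeat every character 3 times.
For "yfhpjpbb", step one produces "yhjb"; step two turns that into "yyyhhhjjjbbb".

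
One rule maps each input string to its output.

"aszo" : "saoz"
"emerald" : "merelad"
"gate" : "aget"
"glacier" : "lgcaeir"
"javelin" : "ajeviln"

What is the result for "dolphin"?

odplihn

Looking at the pairs, the operation is to swap each adjacent pair of characters (1↔2, 3↔4, ...).
Applying that to "dolphin" gives "odplihn".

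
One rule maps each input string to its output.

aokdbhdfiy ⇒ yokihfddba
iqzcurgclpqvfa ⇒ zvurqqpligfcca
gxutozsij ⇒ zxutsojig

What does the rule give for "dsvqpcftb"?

vtsqpfdcb

Looking at the pairs, the operation is to sort the characters into reverse alphabetical order.
For "dsvqpcftb" the result is "vtsqpfdcb".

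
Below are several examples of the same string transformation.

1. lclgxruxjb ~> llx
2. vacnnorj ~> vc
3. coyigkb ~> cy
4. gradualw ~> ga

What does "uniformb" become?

ui

The transformation: keep every other character starting from the first (positions 1st, 3rd, 5th, ...), then delete the last 2 characters.
On "uniformb": the first step gives "uiom", and the second then gives "ui".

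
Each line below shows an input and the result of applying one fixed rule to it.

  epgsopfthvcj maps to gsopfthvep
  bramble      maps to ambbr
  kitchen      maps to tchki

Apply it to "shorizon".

Rule — delete the last 2 characters, then move the first 2 characters to the end (rotate left by 2).
Working it through for "shorizon": intermediate "shoriz", final "orizsh".

orizsh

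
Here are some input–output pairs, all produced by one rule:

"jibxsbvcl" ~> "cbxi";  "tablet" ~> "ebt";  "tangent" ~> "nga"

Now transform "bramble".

In each case the input is transformed by: reverse the string, then keep every other character starting from the second (positions 2nd, 4th, 6th, ...).
So "bramble" becomes "lmr".

lmr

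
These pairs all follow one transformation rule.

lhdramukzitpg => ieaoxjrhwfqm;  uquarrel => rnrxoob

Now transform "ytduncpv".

In each case the input is transformed by: shift every letter 3 places backward in the alphabet (wrapping around), then delete the last character.
Applying both steps to "ytduncpv": "vqarkzms", then "vqarkzm".

vqarkzm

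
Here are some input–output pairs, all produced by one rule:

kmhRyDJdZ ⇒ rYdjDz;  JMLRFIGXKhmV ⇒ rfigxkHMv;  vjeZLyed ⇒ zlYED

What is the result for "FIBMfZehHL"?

Rule — flip the case of every letter, then delete the first 3 characters.
"FIBMfZehHL" → "fibmFzEHhl" → "mFzEHhl".

mFzEHhl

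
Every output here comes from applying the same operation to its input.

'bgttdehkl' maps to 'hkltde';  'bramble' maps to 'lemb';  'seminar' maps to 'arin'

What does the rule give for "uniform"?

The transformation: delete the first 3 characters, then swap the front and back halves of the string.
Doing the same to "uniform": "rmfo".

rmfo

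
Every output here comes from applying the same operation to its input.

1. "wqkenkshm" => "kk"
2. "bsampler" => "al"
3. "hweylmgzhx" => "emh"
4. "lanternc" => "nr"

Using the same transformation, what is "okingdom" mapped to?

id

What's happening: delete the last character, then keep one character in every 3, starting at position 3 (positions 3rd, 6th, 9th, ...).
For "okingdom", step one produces "okingdo"; step two turns that into "id".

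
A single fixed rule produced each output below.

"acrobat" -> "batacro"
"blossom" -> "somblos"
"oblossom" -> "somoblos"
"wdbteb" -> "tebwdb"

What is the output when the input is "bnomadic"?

The transformation: move the last 3 characters to the front (rotate right by 3).
On "bnomadic" that produces "dicbnoma".

dicbnoma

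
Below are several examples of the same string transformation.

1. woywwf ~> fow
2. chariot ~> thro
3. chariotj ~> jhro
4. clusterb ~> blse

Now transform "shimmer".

The rule is to move the last character to the front, then keep every other character starting from the first (positions 1st, 3rd, 5th, ...).
"shimmer" → "rshimme" → "rhme".
(Check on "chariotj": → "jchariot" → "jhro" ✓)

rhme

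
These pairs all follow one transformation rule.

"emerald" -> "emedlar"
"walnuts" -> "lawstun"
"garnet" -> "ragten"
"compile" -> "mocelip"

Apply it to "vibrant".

bivtnar

In each case the input is transformed by: move the first 3 characters to the end (rotate left by 3), then reverse the string.
For "vibrant", step one produces "rantvib"; step two turns that into "bivtnar".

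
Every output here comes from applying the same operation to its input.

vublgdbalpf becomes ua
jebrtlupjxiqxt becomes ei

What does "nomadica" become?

oa

Looking at the pairs, the operation is to keep one character in every 3, starting at position 2 (positions 2nd, 5th, 8th, ...), then keep only the vowels.
On "nomadica" that produces "oa".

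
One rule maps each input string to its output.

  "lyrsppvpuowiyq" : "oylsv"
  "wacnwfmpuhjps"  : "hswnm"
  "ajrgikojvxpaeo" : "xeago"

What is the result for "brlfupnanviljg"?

vjbfn

The pattern: keep one character in every 3, starting at position 1 (positions 1st, 4th, 7th, ...), then move the first 3 characters to the end (rotate left by 3).
Doing the same to "brlfupnanviljg": "vjbfn".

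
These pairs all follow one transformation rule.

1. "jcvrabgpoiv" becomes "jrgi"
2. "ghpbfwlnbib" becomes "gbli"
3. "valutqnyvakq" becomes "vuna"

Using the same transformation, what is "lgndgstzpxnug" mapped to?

ldtxg

The pattern: keep one character in every 3, starting at position 1 (positions 1st, 4th, 7th, ...).
Doing the same to "lgndgstzpxnug": "ldtxg".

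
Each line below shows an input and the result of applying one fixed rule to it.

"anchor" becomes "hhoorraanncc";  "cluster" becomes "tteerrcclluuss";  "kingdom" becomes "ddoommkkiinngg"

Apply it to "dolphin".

The transformation: move the last 3 characters to the front (rotate right by 3), then double every character.
Applying both steps to "dolphin": "hindolp", then "hhiinnddoollpp".

hhiinnddoollpp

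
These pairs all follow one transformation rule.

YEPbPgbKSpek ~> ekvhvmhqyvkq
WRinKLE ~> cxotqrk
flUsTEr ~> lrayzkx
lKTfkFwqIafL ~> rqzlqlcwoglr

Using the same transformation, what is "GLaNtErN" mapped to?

mrgtzkxt

In each case the input is transformed by: shift every letter 6 places forward in the alphabet (wrapping around), then convert every letter to lowercase.
Starting from "GLaNtErN": after the first operation, "MRgTzKxT"; after the second, "mrgtzkxt".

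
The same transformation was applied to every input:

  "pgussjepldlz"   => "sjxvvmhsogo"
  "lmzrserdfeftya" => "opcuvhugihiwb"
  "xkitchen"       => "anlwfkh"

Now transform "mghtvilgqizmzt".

pjkwylojtlcpc

Looking at the pairs, the operation is to shift every letter 3 places forward in the alphabet (wrapping around), then delete the last character.
Working it through for "mghtvilgqizmzt": intermediate "pjkwylojtlcpcw", final "pjkwylojtlcpc".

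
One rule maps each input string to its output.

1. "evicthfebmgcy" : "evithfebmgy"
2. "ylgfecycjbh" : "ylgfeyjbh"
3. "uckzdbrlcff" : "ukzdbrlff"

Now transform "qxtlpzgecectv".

Each output is the input with this applied: remove every "c".
Applying that to "qxtlpzgecectv" gives "qxtlpzgeetv".

qxtlpzgeetv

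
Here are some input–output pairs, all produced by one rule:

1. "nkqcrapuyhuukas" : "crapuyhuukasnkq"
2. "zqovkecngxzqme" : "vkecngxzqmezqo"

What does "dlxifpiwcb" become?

ifpiwcbdlx

Rule — move the first 3 characters to the end (rotate left by 3).
"dlxifpiwcb" → "ifpiwcbdlx".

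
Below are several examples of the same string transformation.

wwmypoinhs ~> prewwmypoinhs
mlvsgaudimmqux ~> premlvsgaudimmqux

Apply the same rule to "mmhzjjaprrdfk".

premmhzjjaprrdfk

The transformation: prepend "pre".
For "mmhzjjaprrdfk" the result is "premmhzjjaprrdfk".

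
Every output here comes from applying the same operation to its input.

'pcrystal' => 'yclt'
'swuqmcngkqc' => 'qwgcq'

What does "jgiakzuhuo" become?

In each case the input is transformed by: keep every other character starting from the second (positions 2nd, 4th, 6th, ...), then swap each adjacent pair of characters (1↔2, 3↔4, ...).
On "jgiakzuhuo": the first step gives "gazho", and the second then gives "aghzo".

aghzo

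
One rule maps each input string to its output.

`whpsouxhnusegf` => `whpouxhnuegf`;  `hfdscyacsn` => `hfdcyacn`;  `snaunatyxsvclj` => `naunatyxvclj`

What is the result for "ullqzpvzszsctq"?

ullqzpvzzctq

Each output is the input with this applied: remove every "s".
For "ullqzpvzszsctq" the result is "ullqzpvzzctq".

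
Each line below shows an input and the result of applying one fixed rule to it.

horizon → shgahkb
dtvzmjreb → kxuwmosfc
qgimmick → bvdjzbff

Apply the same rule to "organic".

gbvhkzt

In each case the input is transformed by: shift every letter 7 places backward in the alphabet (wrapping around), then move the last 3 characters to the front (rotate right by 3).
"organic" → "gbvhkzt".
(Check on "horizon": → "ahkbshg" → "shgahkb" ✓)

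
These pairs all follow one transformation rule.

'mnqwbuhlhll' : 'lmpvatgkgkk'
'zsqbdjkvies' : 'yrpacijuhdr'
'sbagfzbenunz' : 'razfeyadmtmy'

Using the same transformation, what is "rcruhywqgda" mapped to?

qbqtgxvpfcz

Rule — shift every letter 1 place backward in the alphabet (wrapping around).
On "rcruhywqgda" that produces "qbqtgxvpfcz".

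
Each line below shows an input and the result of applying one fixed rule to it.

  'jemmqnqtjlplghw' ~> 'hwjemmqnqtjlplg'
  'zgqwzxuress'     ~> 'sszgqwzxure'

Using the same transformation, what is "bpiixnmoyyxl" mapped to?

xlbpiixnmoyy

Each output is the input with this applied: move the last 2 characters to the front (rotate right by 2).
"bpiixnmoyyxl" → "xlbpiixnmoyy".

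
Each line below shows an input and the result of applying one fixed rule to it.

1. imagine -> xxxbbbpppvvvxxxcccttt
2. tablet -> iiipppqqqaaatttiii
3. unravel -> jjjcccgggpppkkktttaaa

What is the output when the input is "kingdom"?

zzzxxxcccvvvsssdddbbb

The transformation: shift every letter 11 places backward in the alphabet (wrapping around), then repeat every character 3 times.
Applying both steps to "kingdom": "zxcvsdb", then "zzzxxxcccvvvsssdddbbb".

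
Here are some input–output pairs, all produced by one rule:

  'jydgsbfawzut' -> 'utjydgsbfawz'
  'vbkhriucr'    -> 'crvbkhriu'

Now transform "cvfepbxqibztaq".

Rule — move the last 2 characters to the front (rotate right by 2).
For "cvfepbxqibztaq" the result is "aqcvfepbxqibzt".

aqcvfepbxqibzt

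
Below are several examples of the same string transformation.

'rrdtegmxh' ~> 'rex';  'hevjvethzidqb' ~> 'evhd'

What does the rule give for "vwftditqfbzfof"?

Each output is the input with this applied: keep one character in every 3, starting at position 2 (positions 2nd, 5th, 8th, ...).
Doing the same to "vwftditqfbzfof": "wdqzf".

wdqzf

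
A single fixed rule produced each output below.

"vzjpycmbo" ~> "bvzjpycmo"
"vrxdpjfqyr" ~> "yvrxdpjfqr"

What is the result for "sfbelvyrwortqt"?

qsfbelvyrwortt

What's happening: move the last character to the front, then swap the first and last characters.
For "sfbelvyrwortqt", step one produces "tsfbelvyrwortq"; step two turns that into "qsfbelvyrwortt".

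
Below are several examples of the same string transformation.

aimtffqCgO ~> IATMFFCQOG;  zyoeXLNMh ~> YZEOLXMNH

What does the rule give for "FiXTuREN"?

IFTXRUNE

Each output is the input with this applied: swap each adjacent pair of characters (1↔2, 3↔4, ...), then convert every letter to uppercase.
Working it through for "FiXTuREN": intermediate "iFTXRuNE", final "IFTXRUNE".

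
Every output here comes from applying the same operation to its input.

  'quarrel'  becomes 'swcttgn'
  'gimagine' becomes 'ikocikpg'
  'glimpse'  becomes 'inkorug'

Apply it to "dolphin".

Rule — shift every letter 2 places forward in the alphabet (wrapping around).
So "dolphin" becomes "fqnrjkp".

fqnrjkp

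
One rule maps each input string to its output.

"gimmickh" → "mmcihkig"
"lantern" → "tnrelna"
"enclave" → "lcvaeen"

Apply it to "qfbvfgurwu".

vbgfruuwfq

The transformation: move the first 2 characters to the end (rotate left by 2), then swap each adjacent pair of characters (1↔2, 3↔4, ...).
Working it through for "qfbvfgurwu": intermediate "bvfgurwuqf", final "vbgfruuwfq".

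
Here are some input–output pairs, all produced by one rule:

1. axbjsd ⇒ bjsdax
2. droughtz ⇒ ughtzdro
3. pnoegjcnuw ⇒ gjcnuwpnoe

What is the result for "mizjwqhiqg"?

What's happening: swap the front and back halves of the string, then move the last character to the front.
Applying both steps to "mizjwqhiqg": "qhiqgmizjw", then "wqhiqgmizj".

wqhiqgmizj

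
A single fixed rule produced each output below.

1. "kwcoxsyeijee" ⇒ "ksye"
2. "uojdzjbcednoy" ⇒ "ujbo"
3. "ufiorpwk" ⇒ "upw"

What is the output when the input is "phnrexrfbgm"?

Rule — swap each adjacent pair of characters (1↔2, 3↔4, ...), then keep one character in every 3, starting at position 2 (positions 2nd, 5th, 8th, ...).
Working it through for "phnrexrfbgm": intermediate "hprnxefrgbm", final "pxrm".
(Check on "uojdzjbcednoy": → "oudjjzcbdeony" → "ujbo" ✓)

pxrm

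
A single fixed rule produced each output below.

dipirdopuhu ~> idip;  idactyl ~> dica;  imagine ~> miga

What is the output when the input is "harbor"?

Rule — swap each adjacent pair of characters (1↔2, 3↔4, ...), then keep only the first 4 characters.
For "harbor", step one produces "ahbrro"; step two turns that into "ahbr".

ahbr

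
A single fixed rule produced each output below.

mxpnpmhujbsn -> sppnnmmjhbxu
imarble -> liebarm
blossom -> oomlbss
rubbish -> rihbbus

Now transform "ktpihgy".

The transformation: sort the characters into reverse alphabetical order, then move the first 2 characters to the end (rotate left by 2).
On "ktpihgy": the first step gives "ytpkihg", and the second then gives "pkihgyt".
(Check on "imarble": → "rmlieba" → "liebarm" ✓)

pkihgyt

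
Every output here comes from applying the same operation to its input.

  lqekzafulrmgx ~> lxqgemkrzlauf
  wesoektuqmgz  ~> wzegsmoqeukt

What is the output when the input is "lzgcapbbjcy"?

lyzcgjcbabp

What's happening: take characters alternately from the front and the back (1st, last, 2nd, 2nd-last, ...).
"lzgcapbbjcy" → "lyzcgjcbabp".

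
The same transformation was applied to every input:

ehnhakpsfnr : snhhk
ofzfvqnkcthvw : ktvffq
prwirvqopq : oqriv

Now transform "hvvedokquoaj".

Rule — keep every other character starting from the second (positions 2nd, 4th, 6th, ...), then move the first 3 characters to the end (rotate left by 3).
For "hvvedokquoaj", step one produces "veoqoj"; step two turns that into "qojveo".

qojveo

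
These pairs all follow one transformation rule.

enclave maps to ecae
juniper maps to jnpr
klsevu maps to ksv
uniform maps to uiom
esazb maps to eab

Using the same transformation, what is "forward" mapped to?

frad

Each output is the input with this applied: keep every other character starting from the first (positions 1st, 3rd, 5th, ...).
"forward" → "frad".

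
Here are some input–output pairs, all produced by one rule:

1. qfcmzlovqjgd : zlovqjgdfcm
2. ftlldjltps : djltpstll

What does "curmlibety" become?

The pattern: delete the first character, then move the first 3 characters to the end (rotate left by 3).
So "curmlibety" becomes "libetyurm".
(Check on "qfcmzlovqjgd": → "fcmzlovqjgd" → "zlovqjgdfcm" ✓)

libetyurm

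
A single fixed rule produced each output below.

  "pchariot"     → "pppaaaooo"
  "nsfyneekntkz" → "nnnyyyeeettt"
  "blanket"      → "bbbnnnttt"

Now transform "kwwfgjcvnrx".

kkkfffcccrrr

Rule — keep one character in every 3, starting at position 1 (positions 1st, 4th, 7th, ...), then repeat every character 3 times.
On "kwwfgjcvnrx": the first step gives "kfcr", and the second then gives "kkkfffcccrrr".
(Check on "pchariot": → "pao" → "pppaaaooo" ✓)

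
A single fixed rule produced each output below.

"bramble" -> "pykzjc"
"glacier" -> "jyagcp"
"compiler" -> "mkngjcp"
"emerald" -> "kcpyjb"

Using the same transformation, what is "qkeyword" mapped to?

icwumpb

In each case the input is transformed by: delete the first character, then shift every letter 2 places backward in the alphabet (wrapping around).
On "qkeyword": the first step gives "keyword", and the second then gives "icwumpb".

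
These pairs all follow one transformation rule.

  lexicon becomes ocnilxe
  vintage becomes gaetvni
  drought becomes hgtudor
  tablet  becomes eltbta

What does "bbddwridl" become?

dilrbwbdd

Rule — move the last 2 characters to the front (rotate right by 2), then take characters alternately from the front and the back (1st, last, 2nd, 2nd-last, ...).
"bbddwridl" → "dlbbddwri" → "dilrbwbdd".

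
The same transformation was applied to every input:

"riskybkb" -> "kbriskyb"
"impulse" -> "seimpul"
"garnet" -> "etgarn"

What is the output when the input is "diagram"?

amdiagr

What's happening: move the last 2 characters to the front (rotate right by 2).
"diagram" → "amdiagr".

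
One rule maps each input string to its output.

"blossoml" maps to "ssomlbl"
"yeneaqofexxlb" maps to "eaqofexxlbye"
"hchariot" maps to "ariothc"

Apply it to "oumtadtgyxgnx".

tadtgyxgnxou

The rule is to move the first 3 characters to the end (rotate left by 3), then delete the last character.
Applying both steps to "oumtadtgyxgnx": "tadtgyxgnxoum", then "tadtgyxgnxou".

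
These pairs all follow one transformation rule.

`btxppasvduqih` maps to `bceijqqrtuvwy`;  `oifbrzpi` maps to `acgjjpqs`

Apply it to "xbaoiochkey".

The transformation: shift every letter 1 place forward in the alphabet (wrapping around), then sort the characters into alphabetical order.
On "xbaoiochkey": the first step gives "ycbpjpdilfz", and the second then gives "bcdfijlppyz".

bcdfijlppyz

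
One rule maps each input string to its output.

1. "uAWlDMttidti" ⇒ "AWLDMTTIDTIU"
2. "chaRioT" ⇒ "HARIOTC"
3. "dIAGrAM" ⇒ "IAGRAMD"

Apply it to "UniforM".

Looking at the pairs, the operation is to move the first character to the end, then convert every letter to uppercase.
For "UniforM" the result is "NIFORMU".
(Check on "dIAGrAM": → "IAGrAMd" → "IAGRAMD" ✓)

NIFORMU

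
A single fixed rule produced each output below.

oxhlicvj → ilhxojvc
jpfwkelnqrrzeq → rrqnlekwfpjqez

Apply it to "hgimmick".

mmighkci

The transformation: move the last 3 characters to the front (rotate right by 3), then reverse the string.
Starting from "hgimmick": after the first operation, "ickhgimm"; after the second, "mmighkci".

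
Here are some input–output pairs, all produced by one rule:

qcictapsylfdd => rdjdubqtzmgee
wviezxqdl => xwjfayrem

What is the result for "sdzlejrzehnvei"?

teamfksafiowfj

Each output is the input with this applied: shift every letter 1 place forward in the alphabet (wrapping around).
Applying that to "sdzlejrzehnvei" gives "teamfksafiowfj".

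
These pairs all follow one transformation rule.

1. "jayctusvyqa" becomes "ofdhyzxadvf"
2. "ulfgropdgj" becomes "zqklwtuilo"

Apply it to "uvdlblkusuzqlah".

What's happening: shift every letter 5 places forward in the alphabet (wrapping around).
Doing the same to "uvdlblkusuzqlah": "zaiqgqpzxzevqfm".

zaiqgqpzxzevqfm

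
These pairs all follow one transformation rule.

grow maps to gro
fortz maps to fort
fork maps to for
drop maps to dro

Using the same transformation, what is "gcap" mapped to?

gca

Each output is the input with this applied: delete the last character.
"gcap" → "gca".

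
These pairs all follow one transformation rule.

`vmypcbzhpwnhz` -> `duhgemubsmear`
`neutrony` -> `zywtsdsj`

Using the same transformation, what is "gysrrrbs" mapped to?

xwwwgxld

Looking at the pairs, the operation is to move the first 2 characters to the end (rotate left by 2), then shift every letter 5 places forward in the alphabet (wrapping around).
"gysrrrbs" → "xwwwgxld".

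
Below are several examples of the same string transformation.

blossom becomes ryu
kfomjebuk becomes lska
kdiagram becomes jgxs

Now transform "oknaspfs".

In each case the input is transformed by: keep every other character starting from the second (positions 2nd, 4th, 6th, ...), then shift every letter 6 places forward in the alphabet (wrapping around).
On "oknaspfs" that produces "qgvy".

qgvy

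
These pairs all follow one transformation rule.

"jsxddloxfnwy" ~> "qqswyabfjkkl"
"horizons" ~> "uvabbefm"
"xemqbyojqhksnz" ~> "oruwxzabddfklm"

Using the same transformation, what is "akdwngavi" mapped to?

nnqtvxaij

The transformation: sort the characters into alphabetical order, then shift every letter 13 places forward in the alphabet (wrapping around) — i.e. ROT13.
Applying both steps to "akdwngavi": "aadgiknvw", then "nnqtvxaij".
(Check on "jsxddloxfnwy": → "ddfjlnoswxxy" → "qqswyabfjkkl" ✓)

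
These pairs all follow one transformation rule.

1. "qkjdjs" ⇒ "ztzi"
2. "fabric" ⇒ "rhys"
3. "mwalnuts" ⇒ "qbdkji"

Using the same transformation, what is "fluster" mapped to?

Each output is the input with this applied: delete the first 2 characters, then shift every letter 10 places backward in the alphabet (wrapping around).
"fluster" → "uster" → "kijuh".

kijuh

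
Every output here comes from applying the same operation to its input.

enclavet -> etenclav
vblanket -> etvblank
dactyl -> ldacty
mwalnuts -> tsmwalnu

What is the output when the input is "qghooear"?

The transformation: swap the front and back halves of the string, then move the first 2 characters to the end (rotate left by 2).
Working it through for "qghooear": intermediate "oearqgho", final "arqghooe".
(Check on "mwalnuts": → "nutsmwal" → "tsmwalnu" ✓)

arqghooe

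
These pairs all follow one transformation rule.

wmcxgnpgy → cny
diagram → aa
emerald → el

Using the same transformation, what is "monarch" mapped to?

Rule — keep one character in every 3, starting at position 3 (positions 3rd, 6th, 9th, ...).
So "monarch" becomes "nc".

nc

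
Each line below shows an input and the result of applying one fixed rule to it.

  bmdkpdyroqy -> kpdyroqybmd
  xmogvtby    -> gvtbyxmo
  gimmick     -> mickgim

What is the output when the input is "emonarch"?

Rule — move the first 3 characters to the end (rotate left by 3).
So "emonarch" becomes "narchemo".

narchemo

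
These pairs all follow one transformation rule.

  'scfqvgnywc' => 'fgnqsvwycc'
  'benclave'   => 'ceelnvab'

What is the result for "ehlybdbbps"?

The pattern: sort the characters into alphabetical order, then move the first 2 characters to the end (rotate left by 2).
For "ehlybdbbps", step one produces "bbbdehlpsy"; step two turns that into "bdehlpsybb".

bdehlpsybb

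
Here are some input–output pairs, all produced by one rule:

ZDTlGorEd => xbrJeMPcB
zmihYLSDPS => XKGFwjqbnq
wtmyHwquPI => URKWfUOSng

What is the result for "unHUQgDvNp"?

SLfsoEbTlN

Looking at the pairs, the operation is to flip the case of every letter, then shift every letter 2 places backward in the alphabet (wrapping around).
Applying both steps to "unHUQgDvNp": "UNhuqGdVnP", then "SLfsoEbTlN".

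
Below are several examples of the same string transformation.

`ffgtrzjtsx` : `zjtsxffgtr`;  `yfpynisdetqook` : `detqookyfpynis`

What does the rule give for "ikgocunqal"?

unqalikgoc

In each case the input is transformed by: swap the front and back halves of the string.
For "ikgocunqal" the result is "unqalikgoc".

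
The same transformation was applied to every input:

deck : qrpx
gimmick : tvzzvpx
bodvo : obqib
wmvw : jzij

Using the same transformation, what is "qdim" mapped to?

Each output is the input with this applied: shift every letter 13 places forward in the alphabet (wrapping around) — i.e. ROT13.
Doing the same to "qdim": "dqvz".

dqvz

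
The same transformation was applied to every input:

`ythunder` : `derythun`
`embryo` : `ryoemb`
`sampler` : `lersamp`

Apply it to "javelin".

linjave

Rule — move the last 3 characters to the front (rotate right by 3).
For "javelin" the result is "linjave".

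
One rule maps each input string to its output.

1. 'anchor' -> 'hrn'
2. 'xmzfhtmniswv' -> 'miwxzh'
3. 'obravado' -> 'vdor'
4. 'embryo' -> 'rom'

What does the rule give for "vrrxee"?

xer

In each case the input is transformed by: swap the front and back halves of the string, then keep every other character starting from the first (positions 1st, 3rd, 5th, ...).
Applying both steps to "vrrxee": "xeevrr", then "xer".
(Check on "obravado": → "vadoobra" → "vdor" ✓)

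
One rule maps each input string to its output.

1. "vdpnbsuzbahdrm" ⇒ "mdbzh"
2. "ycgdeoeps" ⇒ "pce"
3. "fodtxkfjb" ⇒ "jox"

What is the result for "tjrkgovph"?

pjg

What's happening: keep one character in every 3, starting at position 2 (positions 2nd, 5th, 8th, ...), then move the last character to the front.
On "tjrkgovph": the first step gives "jgp", and the second then gives "pjg".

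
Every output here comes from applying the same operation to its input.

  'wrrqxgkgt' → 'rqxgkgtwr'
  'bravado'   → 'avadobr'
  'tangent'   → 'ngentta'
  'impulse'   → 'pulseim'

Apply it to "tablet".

bletta

The pattern: move the first 2 characters to the end (rotate left by 2).
Doing the same to "tablet": "bletta".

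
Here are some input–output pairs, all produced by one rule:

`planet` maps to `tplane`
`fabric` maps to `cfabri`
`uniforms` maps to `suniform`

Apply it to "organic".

corgani

In each case the input is transformed by: move the last character to the front.
"organic" → "corgani".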